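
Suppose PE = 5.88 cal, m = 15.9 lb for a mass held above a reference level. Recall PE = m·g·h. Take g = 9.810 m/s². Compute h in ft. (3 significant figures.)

Rearranging PE = m·g·h for h: h = PE/(m·g).
PE = 5.88 cal = 24.60 J; m = 15.9 lb = 7.212 kg; g = 9.810 m/s².
h = 0.3477 m
0.3477 m × (1 ft / 0.3048 m) = 1.141 ft

1.14 ft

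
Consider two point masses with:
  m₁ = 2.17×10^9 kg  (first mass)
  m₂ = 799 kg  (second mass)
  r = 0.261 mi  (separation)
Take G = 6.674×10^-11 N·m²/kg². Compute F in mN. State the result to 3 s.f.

0.656 mN

F is given directly by: F = Gm₁m₂/r².
m₁ = 2.17×10^9 kg; m₂ = 799 kg; r = 0.261 mi = 420.0 m; G = 6.674×10^-11 N·m²/kg².
F = 6.559×10^-4 N
6.559×10^-4 N × (1 mN / 0.001000 N) = 0.6559 mN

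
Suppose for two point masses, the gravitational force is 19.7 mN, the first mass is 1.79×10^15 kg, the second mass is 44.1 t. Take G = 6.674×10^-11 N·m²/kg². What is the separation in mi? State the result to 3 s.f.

321 mi

Rearranging F = G·m₁·m₂/r² for r: r = √(G·m₁m₂/F).
F = 19.7 mN = 0.01970 N; m₁ = 1.79×10^15 kg; m₂ = 44.1 t = 44100 kg; G = 6.674×10^-11 N·m²/kg².
r = 5.171×10^5 m
5.171×10^5 m × (1 mi / 1609 m) = 321.3 mi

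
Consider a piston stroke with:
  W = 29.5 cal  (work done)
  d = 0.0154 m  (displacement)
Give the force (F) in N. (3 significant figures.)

8010 N

Rearranging: F = W/d.
W = 29.5 cal = 123.4 J; d = 0.0154 m.
F = 8015 N  (the unit combination reduces to kg·m/s² = N)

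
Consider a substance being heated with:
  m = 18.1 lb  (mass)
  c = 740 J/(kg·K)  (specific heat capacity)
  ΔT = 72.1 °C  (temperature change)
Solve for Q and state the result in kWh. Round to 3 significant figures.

Directly: Q = mcΔT.
m = 18.1 lb = 8.210 kg; c = 740 J/(kg·K); ΔT = 72.1 °C = 72.10 K.
Q = 4.380×10^5 J
4.380×10^5 J × (1 kWh / 3.600×10^6 J) = 0.1217 kWh

0.122 kWh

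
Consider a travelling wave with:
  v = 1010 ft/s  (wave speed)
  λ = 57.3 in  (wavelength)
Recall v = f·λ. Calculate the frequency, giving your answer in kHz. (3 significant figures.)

Solving v = f·λ for f: f = v/λ.
v = 1010 ft/s = 307.8 m/s; λ = 57.3 in = 1.455 m.
f = 211.5 Hz
211.5 Hz × (1 kHz / 1000 Hz) = 0.2115 kHz

0.212 kHz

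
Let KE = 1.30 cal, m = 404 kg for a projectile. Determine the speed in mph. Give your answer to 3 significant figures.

Solving KE = ½mv² for v: v = √(2·KE/m).
KE = 1.30 cal = 5.439 J; m = 404 kg.
v = 0.1641 m/s
0.1641 m/s × (1 mph / 0.4470 m/s) = 0.3671 mph

0.367 mph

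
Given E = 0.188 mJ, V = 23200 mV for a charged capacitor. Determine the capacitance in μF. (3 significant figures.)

Rearranging: C = 2E/V².
E = 0.188 mJ = 1.880×10^-4 J; V = 23200 mV = 23.20 V.
C = 6.986×10^-7 F
6.986×10^-7 F × (1 μF / 1.000×10^-6 F) = 0.6986 μF

0.699 μF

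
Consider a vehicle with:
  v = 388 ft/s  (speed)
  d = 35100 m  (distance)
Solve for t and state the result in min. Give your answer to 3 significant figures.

4.95 min

Rearranging: t = d/v.
v = 388 ft/s = 118.3 m/s; d = 35100 m.
t = 296.8 s
296.8 s × (1 min / 60.00 s) = 4.947 min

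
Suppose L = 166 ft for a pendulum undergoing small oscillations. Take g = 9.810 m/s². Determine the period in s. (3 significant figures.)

Directly: T = 2π√(L/g).
L = 166 ft = 50.60 m; g = 9.810 m/s².
T = 14.27 s

14.3 s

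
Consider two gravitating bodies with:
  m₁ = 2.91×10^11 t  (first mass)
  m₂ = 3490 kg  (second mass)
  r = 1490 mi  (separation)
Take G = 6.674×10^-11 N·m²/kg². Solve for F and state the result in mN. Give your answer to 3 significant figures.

0.0118 mN

From Newton's law of gravitation: F = Gm₁m₂/r².
m₁ = 2.91×10^11 t = 2.910×10^14 kg; m₂ = 3490 kg; r = 1490 mi = 2.398×10^6 m; G = 6.674×10^-11 N·m²/kg².
F = 1.179×10^-5 N
1.179×10^-5 N × (1 mN / 0.001000 N) = 0.01179 mN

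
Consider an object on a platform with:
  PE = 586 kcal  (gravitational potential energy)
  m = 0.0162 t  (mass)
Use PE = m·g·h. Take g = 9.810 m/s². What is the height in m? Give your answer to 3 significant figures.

15400 m

Solving PE = m·g·h for h: h = PE/(m·g).
PE = 586 kcal = 2.452×10^6 J; m = 0.0162 t = 16.20 kg; g = 9.810 m/s².
h = 15428 m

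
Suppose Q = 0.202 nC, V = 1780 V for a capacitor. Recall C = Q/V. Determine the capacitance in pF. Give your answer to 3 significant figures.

0.113 pF

Directly: C = Q/V.
Q = 0.202 nC = 2.020×10^-10 C; V = 1780 V.
C = 1.135×10^-13 F
1.135×10^-13 F × (1 pF / 1.000×10^-12 F) = 0.1135 pF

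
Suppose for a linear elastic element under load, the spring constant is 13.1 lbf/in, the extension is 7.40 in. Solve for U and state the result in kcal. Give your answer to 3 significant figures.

0.00969 kcal

Directly: U = ½kx².
k = 13.1 lbf/in = 2294 N/m; x = 7.40 in = 0.1880 m.
U = 40.53 J
40.53 J × (1 kcal / 4184 J) = 0.009686 kcal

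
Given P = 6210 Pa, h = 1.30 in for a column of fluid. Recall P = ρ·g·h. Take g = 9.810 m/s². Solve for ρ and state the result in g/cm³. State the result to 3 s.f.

19.2 g/cm³

Rearranging P = ρ·g·h for ρ: ρ = P/(g·h).
P = 6210 Pa; h = 1.30 in = 0.03302 m; g = 9.810 m/s².
ρ = 19171 kg/m³
19171 kg/m³ × (1 g/cm³ / 1000 kg/m³) = 19.17 g/cm³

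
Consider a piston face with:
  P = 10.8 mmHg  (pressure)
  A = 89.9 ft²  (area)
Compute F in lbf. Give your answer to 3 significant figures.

Solving P = F/A for F: F = P·A.
P = 10.8 mmHg = 1440 Pa; A = 89.9 ft² = 8.352 m².
F = 12026 N
12026 N × (1 lbf / 4.448 N) = 2704 lbf

2700 lbf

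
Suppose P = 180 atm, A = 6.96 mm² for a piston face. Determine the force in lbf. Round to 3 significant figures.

Rearranging: F = P·A.
P = 180 atm = 1.824×10^7 Pa; A = 6.96 mm² = 6.960×10^-6 m².
F = 126.9 N
126.9 N × (1 lbf / 4.448 N) = 28.54 lbf

28.5 lbf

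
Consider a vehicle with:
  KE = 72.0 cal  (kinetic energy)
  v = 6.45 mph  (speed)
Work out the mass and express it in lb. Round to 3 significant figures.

Solving KE = ½mv² for m: m = 2·KE/v².
KE = 72.0 cal = 301.2 J; v = 6.45 mph = 2.883 m/s.
m = 72.47 kg
72.47 kg × (1 lb / 0.4536 kg) = 159.8 lb

160 lb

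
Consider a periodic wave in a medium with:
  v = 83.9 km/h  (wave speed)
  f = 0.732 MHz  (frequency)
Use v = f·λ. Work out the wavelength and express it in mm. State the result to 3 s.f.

0.0318 mm

Rearranging v = f·λ for λ: λ = v/f.
v = 83.9 km/h = 23.31 m/s; f = 0.732 MHz = 7.320×10^5 Hz.
λ = 3.184×10^-5 m
3.184×10^-5 m × (1 mm / 0.001000 m) = 0.03184 mm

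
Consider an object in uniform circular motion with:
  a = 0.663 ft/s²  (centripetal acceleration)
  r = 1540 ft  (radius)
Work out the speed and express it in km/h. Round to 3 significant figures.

Solving a = v²/r for v: v = √(a·r).
a = 0.663 ft/s² = 0.2021 m/s²; r = 1540 ft = 469.4 m.
v = 9.739 m/s
9.739 m/s × (1 km/h / 0.2778 m/s) = 35.06 km/h

35.1 km/h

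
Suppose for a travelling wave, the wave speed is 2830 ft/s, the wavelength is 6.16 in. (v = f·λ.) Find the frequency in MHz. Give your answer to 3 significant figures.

0.00551 MHz

Solving v = f·λ for f: f = v/λ.
v = 2830 ft/s = 862.6 m/s; λ = 6.16 in = 0.1565 m.
f = 5513 Hz
5513 Hz × (1 MHz / 1.000×10^6 Hz) = 0.005513 MHz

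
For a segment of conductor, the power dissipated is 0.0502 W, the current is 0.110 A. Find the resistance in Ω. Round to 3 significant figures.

4.15 Ω

Solving P = I²R for R: R = P/I².
P = 0.0502 W; I = 0.110 A.
R = 4.149 Ω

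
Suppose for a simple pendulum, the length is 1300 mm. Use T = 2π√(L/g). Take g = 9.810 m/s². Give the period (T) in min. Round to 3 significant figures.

0.0381 min

Directly: T = 2π√(L/g).
L = 1300 mm = 1.300 m; g = 9.810 m/s².
T = 2.287 s
2.287 s × (1 min / 60.00 s) = 0.03812 min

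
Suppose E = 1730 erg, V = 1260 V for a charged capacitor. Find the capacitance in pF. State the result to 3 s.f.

218 pF

Rearranging E = ½C·V² for C: C = 2E/V².
E = 1730 erg = 1.730×10^-4 J; V = 1260 V.
C = 2.179×10^-10 F
2.179×10^-10 F × (1 pF / 1.000×10^-12 F) = 217.9 pF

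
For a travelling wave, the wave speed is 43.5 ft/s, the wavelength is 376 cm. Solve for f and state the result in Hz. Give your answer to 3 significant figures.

3.53 Hz

Rearranging: f = v/λ.
v = 43.5 ft/s = 13.26 m/s; λ = 376 cm = 3.760 m.
f = 3.526 Hz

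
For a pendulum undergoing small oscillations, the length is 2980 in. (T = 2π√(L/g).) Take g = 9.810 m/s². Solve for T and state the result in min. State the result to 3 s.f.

0.291 min

Directly: T = 2π√(L/g).
L = 2980 in = 75.69 m; g = 9.810 m/s².
T = 17.45 s
17.45 s × (1 min / 60.00 s) = 0.2909 min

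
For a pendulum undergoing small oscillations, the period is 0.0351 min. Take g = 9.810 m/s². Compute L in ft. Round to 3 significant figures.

3.62 ft

Rearranging T = 2π√(L/g) for L: L = g·(T/2π)².
T = 0.0351 min = 2.106 s; g = 9.810 m/s².
L = 1.102 m
1.102 m × (1 ft / 0.3048 m) = 3.616 ft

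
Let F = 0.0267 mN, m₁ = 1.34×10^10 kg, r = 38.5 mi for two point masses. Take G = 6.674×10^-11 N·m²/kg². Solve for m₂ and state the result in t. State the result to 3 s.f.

From Newton's law of gravitation: m₂ = F·r²/(G·m₁).
F = 0.0267 mN = 2.670×10^-5 N; m₁ = 1.34×10^10 kg; r = 38.5 mi = 61960 m; G = 6.674×10^-11 N·m²/kg².
m₂ = 1.146×10^5 kg
1.146×10^5 kg × (1 t / 1000 kg) = 114.6 t

115 t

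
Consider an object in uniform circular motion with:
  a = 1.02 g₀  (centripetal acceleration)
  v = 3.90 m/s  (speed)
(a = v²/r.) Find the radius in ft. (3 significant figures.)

4.99 ft

Solving a = v²/r for r: r = v²/a.
a = 1.02 g₀ = 10.00 m/s²; v = 3.90 m/s.
r = 1.521 m
1.521 m × (1 ft / 0.3048 m) = 4.989 ft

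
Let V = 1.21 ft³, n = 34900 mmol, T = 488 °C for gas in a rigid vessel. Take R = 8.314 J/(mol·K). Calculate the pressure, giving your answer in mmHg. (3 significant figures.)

From the ideal-gas law: P = nRT/V.
V = 1.21 ft³ = 0.03426 m³; n = 34900 mmol = 34.90 mol; T = 488 °C = 761.1 K; R = 8.314 J/(mol·K).
P = 6.446×10^6 Pa
6.446×10^6 Pa × (1 mmHg / 133.3 Pa) = 48347 mmHg

48300 mmHg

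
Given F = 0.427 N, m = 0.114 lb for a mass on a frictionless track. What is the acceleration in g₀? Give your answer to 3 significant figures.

0.842 g₀

From Newton's second law: a = F/m.
F = 0.427 N; m = 0.114 lb = 0.05171 kg.
a = 8.258 m/s²
8.258 m/s² × (1 g₀ / 9.807 m/s²) = 0.8420 g₀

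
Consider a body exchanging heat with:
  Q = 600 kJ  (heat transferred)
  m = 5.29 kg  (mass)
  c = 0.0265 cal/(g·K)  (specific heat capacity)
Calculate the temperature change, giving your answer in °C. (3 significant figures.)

1020 °C

Solving Q = m·c·ΔT for ΔT: ΔT = Q/(m·c).
Q = 600 kJ = 6.000×10^5 J; m = 5.29 kg; c = 0.0265 cal/(g·K) = 110.9 J/(kg·K).
ΔT = 1023 K
Since 1 °C = 1 K, 1023 °C.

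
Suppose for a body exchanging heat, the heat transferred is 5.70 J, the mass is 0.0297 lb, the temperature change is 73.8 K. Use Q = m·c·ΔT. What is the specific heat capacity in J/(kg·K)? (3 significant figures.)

5.73 J/(kg·K)

Solving Q = m·c·ΔT for c: c = Q/(m·ΔT).
Q = 5.70 J; m = 0.0297 lb = 0.01347 kg; ΔT = 73.8 K.
c = 5.733 J/(kg·K)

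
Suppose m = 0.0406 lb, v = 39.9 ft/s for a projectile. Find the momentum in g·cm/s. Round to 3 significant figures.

22400 g·cm/s

p is given directly by: p = mv.
m = 0.0406 lb = 0.01842 kg; v = 39.9 ft/s = 12.16 m/s.
p = 0.2240 kg·m/s
0.2240 kg·m/s × (1 g·cm/s / 1.000×10^-5 kg·m/s) = 22396 g·cm/s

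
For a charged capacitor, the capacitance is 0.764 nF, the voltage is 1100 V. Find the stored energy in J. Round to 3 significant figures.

4.62×10^-4 J

E is given directly by: E = ½CV².
C = 0.764 nF = 7.640×10^-10 F; V = 1100 V.
E = 4.622×10^-4 J  (the unit combination reduces to kg·m²/s² = J)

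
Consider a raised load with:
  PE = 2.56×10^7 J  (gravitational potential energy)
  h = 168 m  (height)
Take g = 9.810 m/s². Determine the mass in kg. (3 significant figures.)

15500 kg

Rearranging: m = PE/(g·h).
PE = 2.56×10^7 J; h = 168 m; g = 9.810 m/s².
m = 15533 kg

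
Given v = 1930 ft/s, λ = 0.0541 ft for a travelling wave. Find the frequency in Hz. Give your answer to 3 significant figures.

Rearranging: f = v/λ.
v = 1930 ft/s = 588.3 m/s; λ = 0.0541 ft = 0.01649 m.
f = 35675 Hz

35700 Hz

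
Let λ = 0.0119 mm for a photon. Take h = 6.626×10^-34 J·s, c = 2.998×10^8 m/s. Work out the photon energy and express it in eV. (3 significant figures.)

Directly: E = hc/λ.
λ = 0.0119 mm = 1.190×10^-5 m; h = 6.626×10^-34 J·s; c = 2.998×10^8 m/s.
E = 1.669×10^-20 J  (the unit combination reduces to kg·m²/s² = J)
1.669×10^-20 J × (1 eV / 1.602×10^-19 J) = 0.1042 eV

0.104 eV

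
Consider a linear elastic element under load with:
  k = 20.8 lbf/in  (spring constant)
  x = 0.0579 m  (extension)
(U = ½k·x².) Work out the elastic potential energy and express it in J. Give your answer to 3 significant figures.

Directly: U = ½kx².
k = 20.8 lbf/in = 3643 N/m; x = 0.0579 m.
U = 6.106 J

6.11 J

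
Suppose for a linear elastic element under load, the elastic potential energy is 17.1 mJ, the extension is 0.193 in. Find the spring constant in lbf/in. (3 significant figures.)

Solving U = ½k·x² for k: k = 2U/x².
U = 17.1 mJ = 0.01710 J; x = 0.193 in = 0.004902 m.
k = 1423 N/m
1423 N/m × (1 lbf/in / 175.1 N/m) = 8.126 lbf/in

8.13 lbf/in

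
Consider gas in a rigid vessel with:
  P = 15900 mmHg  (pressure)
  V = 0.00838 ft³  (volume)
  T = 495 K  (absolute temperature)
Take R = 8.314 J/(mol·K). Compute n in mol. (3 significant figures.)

0.122 mol

Rearranging PV = nRT for n: n = PV/(RT).
P = 15900 mmHg = 2.120×10^6 Pa; V = 0.00838 ft³ = 2.373×10^-4 m³; T = 495 K; R = 8.314 J/(mol·K).
n = 0.1222 mol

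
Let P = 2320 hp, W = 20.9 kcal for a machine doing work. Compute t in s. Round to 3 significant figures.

0.0505 s

Solving P = W/t for t: t = W/P.
P = 2320 hp = 1.730×10^6 W; W = 20.9 kcal = 87446 J.
t = 0.05055 s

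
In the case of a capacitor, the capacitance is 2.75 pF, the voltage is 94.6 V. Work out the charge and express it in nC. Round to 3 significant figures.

0.260 nC

Rearranging: Q = CV.
C = 2.75 pF = 2.750×10^-12 F; V = 94.6 V.
Q = 2.601×10^-10 C
2.601×10^-10 C × (1 nC / 1.000×10^-9 C) = 0.2601 nC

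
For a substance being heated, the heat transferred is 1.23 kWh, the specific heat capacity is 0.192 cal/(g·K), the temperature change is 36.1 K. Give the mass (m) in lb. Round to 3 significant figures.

Rearranging: m = Q/(c·ΔT).
Q = 1.23 kWh = 4.428×10^6 J; c = 0.192 cal/(g·K) = 803.3 J/(kg·K); ΔT = 36.1 K.
m = 152.7 kg
152.7 kg × (1 lb / 0.4536 kg) = 336.6 lb

337 lb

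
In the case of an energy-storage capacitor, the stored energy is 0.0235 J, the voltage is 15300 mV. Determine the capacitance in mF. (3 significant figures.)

0.201 mF

Solving E = ½C·V² for C: C = 2E/V².
E = 0.0235 J; V = 15300 mV = 15.30 V.
C = 2.008×10^-4 F
2.008×10^-4 F × (1 mF / 0.001000 F) = 0.2008 mF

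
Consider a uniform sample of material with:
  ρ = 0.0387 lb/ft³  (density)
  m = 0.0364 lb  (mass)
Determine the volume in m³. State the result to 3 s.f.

Rearranging: V = m/ρ.
ρ = 0.0387 lb/ft³ = 0.6199 kg/m³; m = 0.0364 lb = 0.01651 kg.
V = 0.02663 m³

0.0266 m³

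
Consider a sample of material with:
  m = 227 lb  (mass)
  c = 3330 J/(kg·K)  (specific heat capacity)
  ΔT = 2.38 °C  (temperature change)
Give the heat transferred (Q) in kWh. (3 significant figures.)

Q is given directly by: Q = mcΔT.
m = 227 lb = 103.0 kg; c = 3330 J/(kg·K); ΔT = 2.38 °C = 2.380 K.
Q = 8.160×10^5 J
8.160×10^5 J × (1 kWh / 3.600×10^6 J) = 0.2267 kWh

0.227 kWh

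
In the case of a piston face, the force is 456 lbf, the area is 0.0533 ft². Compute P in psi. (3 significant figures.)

Directly: P = F/A.
F = 456 lbf = 2028 N; A = 0.0533 ft² = 0.004952 m².
P = 4.096×10^5 Pa  (the unit combination reduces to kg/(m·s²) = Pa)
4.096×10^5 Pa × (1 psi / 6895 Pa) = 59.41 psi

59.4 psi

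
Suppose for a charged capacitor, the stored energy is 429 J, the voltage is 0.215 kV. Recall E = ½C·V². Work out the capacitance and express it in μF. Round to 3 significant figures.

Solving E = ½C·V² for C: C = 2E/V².
E = 429 J; V = 0.215 kV = 215.0 V.
C = 0.01856 F
0.01856 F × (1 μF / 1.000×10^-6 F) = 18561 μF

18600 μF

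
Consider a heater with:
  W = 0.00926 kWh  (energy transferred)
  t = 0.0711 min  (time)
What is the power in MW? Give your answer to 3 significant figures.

0.00781 MW

Directly: P = W/t.
W = 0.00926 kWh = 33336 J; t = 0.0711 min = 4.266 s.
P = 7814 W
7814 W × (1 MW / 1.000×10^6 W) = 0.007814 MW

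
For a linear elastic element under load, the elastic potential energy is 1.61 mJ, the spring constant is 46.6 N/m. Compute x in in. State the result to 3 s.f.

0.327 in

Rearranging: x = √(2U/k).
U = 1.61 mJ = 0.001610 J; k = 46.6 N/m.
x = 0.008313 m
0.008313 m × (1 in / 0.02540 m) = 0.3273 in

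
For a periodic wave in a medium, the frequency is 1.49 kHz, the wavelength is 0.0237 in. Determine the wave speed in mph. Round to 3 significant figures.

Directly: v = fλ.
f = 1.49 kHz = 1490 Hz; λ = 0.0237 in = 6.020×10^-4 m.
v = 0.8970 m/s
0.8970 m/s × (1 mph / 0.4470 m/s) = 2.006 mph

2.01 mph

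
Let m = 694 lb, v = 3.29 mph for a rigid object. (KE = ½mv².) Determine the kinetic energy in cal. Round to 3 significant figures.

81.4 cal

Directly: KE = ½mv².
m = 694 lb = 314.8 kg; v = 3.29 mph = 1.471 m/s.
KE = 340.5 J
340.5 J × (1 cal / 4.184 J) = 81.37 cal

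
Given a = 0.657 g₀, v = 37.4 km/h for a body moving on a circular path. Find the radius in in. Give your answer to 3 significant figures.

660 in

Rearranging: r = v²/a.
a = 0.657 g₀ = 6.443 m/s²; v = 37.4 km/h = 10.39 m/s.
r = 16.75 m
16.75 m × (1 in / 0.02540 m) = 659.5 in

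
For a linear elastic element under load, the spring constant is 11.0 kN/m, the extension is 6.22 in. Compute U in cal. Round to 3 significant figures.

U is given directly by: U = ½kx².
k = 11.0 kN/m = 11000 N/m; x = 6.22 in = 0.1580 m.
U = 137.3 J
137.3 J × (1 cal / 4.184 J) = 32.81 cal

32.8 cal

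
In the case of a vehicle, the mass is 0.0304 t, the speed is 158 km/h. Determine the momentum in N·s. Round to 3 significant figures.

1330 N·s

p is given directly by: p = mv.
m = 0.0304 t = 30.40 kg; v = 158 km/h = 43.89 m/s.
p = 1334 kg·m/s  (the unit combination reduces to kg·m/s = kg·m/s)
Since 1 N·s = 1 kg·m/s, 1334 N·s.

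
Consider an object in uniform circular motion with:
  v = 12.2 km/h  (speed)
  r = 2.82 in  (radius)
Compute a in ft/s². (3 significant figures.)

526 ft/s²

a is given directly by: a = v²/r.
v = 12.2 km/h = 3.389 m/s; r = 2.82 in = 0.07163 m.
a = 160.3 m/s²
160.3 m/s² × (1 ft/s² / 0.3048 m/s²) = 526.0 ft/s²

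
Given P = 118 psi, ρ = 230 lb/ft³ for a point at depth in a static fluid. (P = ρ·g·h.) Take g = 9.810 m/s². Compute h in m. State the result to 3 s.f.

22.5 m

Rearranging: h = P/(ρ·g).
P = 118 psi = 8.136×10^5 Pa; ρ = 230 lb/ft³ = 3684 kg/m³; g = 9.810 m/s².
h = 22.51 m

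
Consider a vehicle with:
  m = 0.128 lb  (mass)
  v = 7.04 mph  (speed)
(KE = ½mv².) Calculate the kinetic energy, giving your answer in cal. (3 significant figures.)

KE is given directly by: KE = ½mv².
m = 0.128 lb = 0.05806 kg; v = 7.04 mph = 3.147 m/s.
KE = 0.2875 J
0.2875 J × (1 cal / 4.184 J) = 0.06872 cal

0.0687 cal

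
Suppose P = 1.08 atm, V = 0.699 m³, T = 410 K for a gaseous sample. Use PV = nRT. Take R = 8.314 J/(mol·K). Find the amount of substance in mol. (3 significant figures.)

Solving PV = nRT for n: n = PV/(RT).
P = 1.08 atm = 1.094×10^5 Pa; V = 0.699 m³; T = 410 K; R = 8.314 J/(mol·K).
n = 22.44 mol

22.4 mol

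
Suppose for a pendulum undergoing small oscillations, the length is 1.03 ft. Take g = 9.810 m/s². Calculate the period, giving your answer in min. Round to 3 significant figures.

0.0187 min

Directly: T = 2π√(L/g).
L = 1.03 ft = 0.3139 m; g = 9.810 m/s².
T = 1.124 s
1.124 s × (1 min / 60.00 s) = 0.01873 min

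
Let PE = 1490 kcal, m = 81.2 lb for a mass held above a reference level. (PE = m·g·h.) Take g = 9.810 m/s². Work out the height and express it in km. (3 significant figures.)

17.3 km

Solving PE = m·g·h for h: h = PE/(m·g).
PE = 1490 kcal = 6.234×10^6 J; m = 81.2 lb = 36.83 kg; g = 9.810 m/s².
h = 17254 m
17254 m × (1 km / 1000 m) = 17.25 km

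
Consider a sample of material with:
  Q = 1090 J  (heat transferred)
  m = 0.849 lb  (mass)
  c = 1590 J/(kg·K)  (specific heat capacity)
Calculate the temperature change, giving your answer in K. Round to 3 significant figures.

1.78 K

Solving Q = m·c·ΔT for ΔT: ΔT = Q/(m·c).
Q = 1090 J; m = 0.849 lb = 0.3851 kg; c = 1590 J/(kg·K).
ΔT = 1.780 K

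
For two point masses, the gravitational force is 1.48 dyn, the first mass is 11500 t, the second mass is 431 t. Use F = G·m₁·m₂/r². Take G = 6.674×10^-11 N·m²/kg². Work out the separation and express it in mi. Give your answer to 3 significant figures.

2.94 mi

Rearranging: r = √(G·m₁m₂/F).
F = 1.48 dyn = 1.480×10^-5 N; m₁ = 11500 t = 1.150×10^7 kg; m₂ = 431 t = 4.310×10^5 kg; G = 6.674×10^-11 N·m²/kg².
r = 4728 m
4728 m × (1 mi / 1609 m) = 2.938 mi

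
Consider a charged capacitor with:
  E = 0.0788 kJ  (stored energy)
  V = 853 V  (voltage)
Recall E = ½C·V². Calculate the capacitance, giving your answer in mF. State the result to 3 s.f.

Rearranging E = ½C·V² for C: C = 2E/V².
E = 0.0788 kJ = 78.80 J; V = 853 V.
C = 2.166×10^-4 F
2.166×10^-4 F × (1 mF / 0.001000 F) = 0.2166 mF

0.217 mF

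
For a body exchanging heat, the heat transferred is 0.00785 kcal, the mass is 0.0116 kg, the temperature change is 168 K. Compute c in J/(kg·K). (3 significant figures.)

16.9 J/(kg·K)

Solving Q = m·c·ΔT for c: c = Q/(m·ΔT).
Q = 0.00785 kcal = 32.84 J; m = 0.0116 kg; ΔT = 168 K.
c = 16.85 J/(kg·K)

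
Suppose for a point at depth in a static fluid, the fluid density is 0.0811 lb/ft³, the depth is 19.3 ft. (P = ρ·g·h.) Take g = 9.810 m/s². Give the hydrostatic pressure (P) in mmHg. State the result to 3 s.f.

P is given directly by: P = ρgh.
ρ = 0.0811 lb/ft³ = 1.299 kg/m³; h = 19.3 ft = 5.883 m; g = 9.810 m/s².
P = 74.97 Pa
74.97 Pa × (1 mmHg / 133.3 Pa) = 0.5623 mmHg

0.562 mmHg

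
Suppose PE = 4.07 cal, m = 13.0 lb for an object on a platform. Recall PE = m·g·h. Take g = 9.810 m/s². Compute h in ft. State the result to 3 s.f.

Rearranging PE = m·g·h for h: h = PE/(m·g).
PE = 4.07 cal = 17.03 J; m = 13.0 lb = 5.897 kg; g = 9.810 m/s².
h = 0.2944 m
0.2944 m × (1 ft / 0.3048 m) = 0.9658 ft

0.966 ft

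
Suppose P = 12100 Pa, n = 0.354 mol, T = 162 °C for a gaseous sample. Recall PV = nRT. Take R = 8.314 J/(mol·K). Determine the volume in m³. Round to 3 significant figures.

Solving PV = nRT for V: V = nRT/P.
P = 12100 Pa; n = 0.354 mol; T = 162 °C = 435.1 K; R = 8.314 J/(mol·K).
V = 0.1058 m³

0.106 m³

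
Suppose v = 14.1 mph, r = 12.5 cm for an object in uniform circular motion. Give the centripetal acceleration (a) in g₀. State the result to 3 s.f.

Directly: a = v²/r.
v = 14.1 mph = 6.303 m/s; r = 12.5 cm = 0.1250 m.
a = 317.8 m/s²
317.8 m/s² × (1 g₀ / 9.807 m/s²) = 32.41 g₀

32.4 g₀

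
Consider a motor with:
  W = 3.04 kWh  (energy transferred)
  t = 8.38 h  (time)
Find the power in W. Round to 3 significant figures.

Directly: P = W/t.
W = 3.04 kWh = 1.094×10^7 J; t = 8.38 h = 30168 s.
P = 362.8 W

363 W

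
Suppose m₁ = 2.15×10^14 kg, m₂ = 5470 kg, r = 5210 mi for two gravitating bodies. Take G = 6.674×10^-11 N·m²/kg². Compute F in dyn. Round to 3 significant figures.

0.112 dyn

Directly: F = Gm₁m₂/r².
m₁ = 2.15×10^14 kg; m₂ = 5470 kg; r = 5210 mi = 8.385×10^6 m; G = 6.674×10^-11 N·m²/kg².
F = 1.116×10^-6 N
1.116×10^-6 N × (1 dyn / 1.000×10^-5 N) = 0.1116 dyn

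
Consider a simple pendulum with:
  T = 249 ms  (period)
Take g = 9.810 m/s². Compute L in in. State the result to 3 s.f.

Solving T = 2π√(L/g) for L: L = g·(T/2π)².
T = 249 ms = 0.2490 s; g = 9.810 m/s².
L = 0.01541 m
0.01541 m × (1 in / 0.02540 m) = 0.6066 in

0.607 in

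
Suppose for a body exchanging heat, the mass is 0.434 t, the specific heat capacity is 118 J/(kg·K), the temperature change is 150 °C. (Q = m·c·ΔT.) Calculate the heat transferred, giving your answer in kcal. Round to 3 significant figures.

1840 kcal

Q is given directly by: Q = mcΔT.
m = 0.434 t = 434.0 kg; c = 118 J/(kg·K); ΔT = 150 °C = 150.0 K.
Q = 7.682×10^6 J
7.682×10^6 J × (1 kcal / 4184 J) = 1836 kcal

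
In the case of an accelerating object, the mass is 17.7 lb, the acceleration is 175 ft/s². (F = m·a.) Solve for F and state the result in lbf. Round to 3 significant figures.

From Newton's second law: F = m·a.
m = 17.7 lb = 8.029 kg; a = 175 ft/s² = 53.34 m/s².
F = 428.2 N
428.2 N × (1 lbf / 4.448 N) = 96.27 lbf

96.3 lbf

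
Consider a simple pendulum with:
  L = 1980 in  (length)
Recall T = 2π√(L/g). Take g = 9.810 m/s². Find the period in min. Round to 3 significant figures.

T is given directly by: T = 2π√(L/g).
L = 1980 in = 50.29 m; g = 9.810 m/s².
T = 14.23 s
14.23 s × (1 min / 60.00 s) = 0.2371 min

0.237 min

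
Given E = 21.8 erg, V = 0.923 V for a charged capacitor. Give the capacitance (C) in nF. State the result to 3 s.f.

Rearranging: C = 2E/V².
E = 21.8 erg = 2.180×10^-6 J; V = 0.923 V.
C = 5.118×10^-6 F
5.118×10^-6 F × (1 nF / 1.000×10^-9 F) = 5118 nF

5120 nF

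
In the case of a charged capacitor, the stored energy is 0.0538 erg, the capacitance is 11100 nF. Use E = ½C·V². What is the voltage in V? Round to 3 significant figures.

Rearranging: V = √(2E/C).
E = 0.0538 erg = 5.380×10^-9 J; C = 11100 nF = 1.110×10^-5 F.
V = 0.03113 V

0.0311 V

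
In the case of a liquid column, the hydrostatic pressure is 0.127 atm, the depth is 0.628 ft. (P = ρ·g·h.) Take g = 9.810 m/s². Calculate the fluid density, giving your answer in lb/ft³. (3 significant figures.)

Rearranging P = ρ·g·h for ρ: ρ = P/(g·h).
P = 0.127 atm = 12868 Pa; h = 0.628 ft = 0.1914 m; g = 9.810 m/s².
ρ = 6853 kg/m³
6853 kg/m³ × (1 lb/ft³ / 16.02 kg/m³) = 427.8 lb/ft³

428 lb/ft³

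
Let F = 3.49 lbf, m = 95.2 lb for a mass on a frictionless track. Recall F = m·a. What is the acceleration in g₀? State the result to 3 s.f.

0.0367 g₀

Rearranging F = m·a for a: a = F/m.
F = 3.49 lbf = 15.52 N; m = 95.2 lb = 43.18 kg.
a = 0.3595 m/s²
0.3595 m/s² × (1 g₀ / 9.807 m/s²) = 0.03666 g₀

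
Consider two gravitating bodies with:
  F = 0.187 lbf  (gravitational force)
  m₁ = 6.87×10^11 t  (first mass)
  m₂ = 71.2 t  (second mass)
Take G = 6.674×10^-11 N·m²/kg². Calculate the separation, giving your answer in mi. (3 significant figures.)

Rearranging F = G·m₁·m₂/r² for r: r = √(G·m₁m₂/F).
F = 0.187 lbf = 0.8318 N; m₁ = 6.87×10^11 t = 6.870×10^14 kg; m₂ = 71.2 t = 71200 kg; G = 6.674×10^-11 N·m²/kg².
r = 62647 m
62647 m × (1 mi / 1609 m) = 38.93 mi

38.9 mi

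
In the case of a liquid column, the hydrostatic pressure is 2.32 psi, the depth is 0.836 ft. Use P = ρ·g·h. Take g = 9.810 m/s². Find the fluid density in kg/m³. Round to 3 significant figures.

6400 kg/m³

Solving P = ρ·g·h for ρ: ρ = P/(g·h).
P = 2.32 psi = 15996 Pa; h = 0.836 ft = 0.2548 m; g = 9.810 m/s².
ρ = 6399 kg/m³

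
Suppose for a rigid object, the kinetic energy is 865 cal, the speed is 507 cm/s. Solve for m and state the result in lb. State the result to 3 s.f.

Rearranging KE = ½mv² for m: m = 2·KE/v².
KE = 865 cal = 3619 J; v = 507 cm/s = 5.070 m/s.
m = 281.6 kg
281.6 kg × (1 lb / 0.4536 kg) = 620.8 lb

621 lb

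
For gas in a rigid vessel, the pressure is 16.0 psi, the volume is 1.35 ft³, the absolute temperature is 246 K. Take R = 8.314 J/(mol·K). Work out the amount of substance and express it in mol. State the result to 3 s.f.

2.06 mol

From the ideal-gas law: n = PV/(RT).
P = 16.0 psi = 1.103×10^5 Pa; V = 1.35 ft³ = 0.03823 m³; T = 246 K; R = 8.314 J/(mol·K).
n = 2.062 mol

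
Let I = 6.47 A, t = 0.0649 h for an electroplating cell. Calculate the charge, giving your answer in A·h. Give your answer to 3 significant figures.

q is given directly by: q = It.
I = 6.47 A; t = 0.0649 h = 233.6 s.
q = 1512 C
1512 C × (1 A·h / 3600 C) = 0.4199 A·h

0.420 A·h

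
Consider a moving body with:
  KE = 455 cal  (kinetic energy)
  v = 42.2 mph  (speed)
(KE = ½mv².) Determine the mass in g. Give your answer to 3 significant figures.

10700 g

Rearranging KE = ½mv² for m: m = 2·KE/v².
KE = 455 cal = 1904 J; v = 42.2 mph = 18.87 m/s.
m = 10.70 kg
10.70 kg × (1 g / 0.001000 kg) = 10698 g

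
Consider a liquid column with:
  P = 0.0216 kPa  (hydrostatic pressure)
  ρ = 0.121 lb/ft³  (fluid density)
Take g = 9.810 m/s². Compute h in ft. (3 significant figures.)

3.73 ft

Solving P = ρ·g·h for h: h = P/(ρ·g).
P = 0.0216 kPa = 21.60 Pa; ρ = 0.121 lb/ft³ = 1.938 kg/m³; g = 9.810 m/s².
h = 1.136 m
1.136 m × (1 ft / 0.3048 m) = 3.727 ft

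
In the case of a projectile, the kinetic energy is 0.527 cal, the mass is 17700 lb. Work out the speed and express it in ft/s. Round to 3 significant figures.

Rearranging: v = √(2·KE/m).
KE = 0.527 cal = 2.205 J; m = 17700 lb = 8029 kg.
v = 0.02344 m/s
0.02344 m/s × (1 ft/s / 0.3048 m/s) = 0.07689 ft/s

0.0769 ft/s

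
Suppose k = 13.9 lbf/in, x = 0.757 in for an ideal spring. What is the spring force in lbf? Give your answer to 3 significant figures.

10.5 lbf

Directly: F = kx.
k = 13.9 lbf/in = 2434 N/m; x = 0.757 in = 0.01923 m.
F = 46.81 N  (the unit combination reduces to kg·m/s² = N)
46.81 N × (1 lbf / 4.448 N) = 10.52 lbf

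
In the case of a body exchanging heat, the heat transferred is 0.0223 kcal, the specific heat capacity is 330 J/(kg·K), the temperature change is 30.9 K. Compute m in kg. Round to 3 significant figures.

Rearranging: m = Q/(c·ΔT).
Q = 0.0223 kcal = 93.30 J; c = 330 J/(kg·K); ΔT = 30.9 K.
m = 0.009150 kg

0.00915 kg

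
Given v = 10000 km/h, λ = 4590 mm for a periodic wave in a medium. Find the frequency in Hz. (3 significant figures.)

605 Hz

Solving v = f·λ for f: f = v/λ.
v = 10000 km/h = 2778 m/s; λ = 4590 mm = 4.590 m.
f = 605.2 Hz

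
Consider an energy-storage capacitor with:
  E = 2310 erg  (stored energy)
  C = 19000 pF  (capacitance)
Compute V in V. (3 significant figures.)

156 V

Solving E = ½C·V² for V: V = √(2E/C).
E = 2310 erg = 2.310×10^-4 J; C = 19000 pF = 1.900×10^-8 F.
V = 155.9 V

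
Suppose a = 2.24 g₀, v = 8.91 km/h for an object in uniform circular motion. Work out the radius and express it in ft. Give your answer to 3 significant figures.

Solving a = v²/r for r: r = v²/a.
a = 2.24 g₀ = 21.97 m/s²; v = 8.91 km/h = 2.475 m/s.
r = 0.2789 m
0.2789 m × (1 ft / 0.3048 m) = 0.9149 ft

0.915 ft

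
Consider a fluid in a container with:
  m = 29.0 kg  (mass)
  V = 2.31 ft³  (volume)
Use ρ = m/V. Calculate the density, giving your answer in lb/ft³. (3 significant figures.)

Directly: ρ = m/V.
m = 29.0 kg; V = 2.31 ft³ = 0.06541 m³.
ρ = 443.3 kg/m³
443.3 kg/m³ × (1 lb/ft³ / 16.02 kg/m³) = 27.68 lb/ft³

27.7 lb/ft³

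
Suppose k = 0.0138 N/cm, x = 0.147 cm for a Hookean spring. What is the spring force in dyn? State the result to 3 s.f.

203 dyn

Directly: F = kx.
k = 0.0138 N/cm = 1.380 N/m; x = 0.147 cm = 0.001470 m.
F = 0.002029 N
0.002029 N × (1 dyn / 1.000×10^-5 N) = 202.9 dyn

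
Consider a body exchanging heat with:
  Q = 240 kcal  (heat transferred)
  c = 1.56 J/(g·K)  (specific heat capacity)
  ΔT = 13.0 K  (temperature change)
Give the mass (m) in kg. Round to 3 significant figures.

49.5 kg

Solving Q = m·c·ΔT for m: m = Q/(c·ΔT).
Q = 240 kcal = 1.004×10^6 J; c = 1.56 J/(g·K) = 1560 J/(kg·K); ΔT = 13.0 K.
m = 49.51 kg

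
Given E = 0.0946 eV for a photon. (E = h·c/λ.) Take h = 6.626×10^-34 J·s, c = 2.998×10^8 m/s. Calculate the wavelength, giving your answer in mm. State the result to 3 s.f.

Rearranging E = h·c/λ for λ: λ = hc/E.
E = 0.0946 eV = 1.516×10^-20 J; h = 6.626×10^-34 J·s; c = 2.998×10^8 m/s.
λ = 1.311×10^-5 m
1.311×10^-5 m × (1 mm / 0.001000 m) = 0.01311 mm

0.0131 mm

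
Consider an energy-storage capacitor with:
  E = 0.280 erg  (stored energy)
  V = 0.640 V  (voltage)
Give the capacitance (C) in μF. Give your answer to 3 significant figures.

0.137 μF

Rearranging E = ½C·V² for C: C = 2E/V².
E = 0.280 erg = 2.800×10^-8 J; V = 0.640 V.
C = 1.367×10^-7 F
1.367×10^-7 F × (1 μF / 1.000×10^-6 F) = 0.1367 μF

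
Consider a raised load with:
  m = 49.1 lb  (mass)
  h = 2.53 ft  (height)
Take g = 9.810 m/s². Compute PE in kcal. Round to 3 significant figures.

0.0403 kcal

Directly: PE = mgh.
m = 49.1 lb = 22.27 kg; h = 2.53 ft = 0.7711 m; g = 9.810 m/s².
PE = 168.5 J
168.5 J × (1 kcal / 4184 J) = 0.04027 kcal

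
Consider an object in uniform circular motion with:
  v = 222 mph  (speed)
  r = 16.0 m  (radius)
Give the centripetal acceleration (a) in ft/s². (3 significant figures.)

Directly: a = v²/r.
v = 222 mph = 99.24 m/s; r = 16.0 m.
a = 615.6 m/s²
615.6 m/s² × (1 ft/s² / 0.3048 m/s²) = 2020 ft/s²

2020 ft/s²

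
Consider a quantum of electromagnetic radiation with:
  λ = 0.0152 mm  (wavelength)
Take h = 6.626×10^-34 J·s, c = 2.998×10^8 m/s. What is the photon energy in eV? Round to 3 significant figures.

Directly: E = hc/λ.
λ = 0.0152 mm = 1.520×10^-5 m; h = 6.626×10^-34 J·s; c = 2.998×10^8 m/s.
E = 1.307×10^-20 J  (the unit combination reduces to kg·m²/s² = J)
1.307×10^-20 J × (1 eV / 1.602×10^-19 J) = 0.08157 eV

0.0816 eV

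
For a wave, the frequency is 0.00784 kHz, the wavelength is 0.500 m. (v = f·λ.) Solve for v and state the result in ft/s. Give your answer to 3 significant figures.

Directly: v = fλ.
f = 0.00784 kHz = 7.840 Hz; λ = 0.500 m.
v = 3.920 m/s
3.920 m/s × (1 ft/s / 0.3048 m/s) = 12.86 ft/s

12.9 ft/s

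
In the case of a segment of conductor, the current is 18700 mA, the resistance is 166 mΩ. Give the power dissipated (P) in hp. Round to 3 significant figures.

Directly: P = I²R.
I = 18700 mA = 18.70 A; R = 166 mΩ = 0.1660 Ω.
P = 58.05 W  (the unit combination reduces to kg·m²/s³ = W)
58.05 W × (1 hp / 745.7 W) = 0.07784 hp

0.0778 hp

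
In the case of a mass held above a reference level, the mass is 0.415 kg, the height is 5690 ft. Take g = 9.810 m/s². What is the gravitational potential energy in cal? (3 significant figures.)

1690 cal

PE is given directly by: PE = mgh.
m = 0.415 kg; h = 5690 ft = 1734 m; g = 9.810 m/s².
PE = 7061 J  (the unit combination reduces to kg·m²/s² = J)
7061 J × (1 cal / 4.184 J) = 1688 cal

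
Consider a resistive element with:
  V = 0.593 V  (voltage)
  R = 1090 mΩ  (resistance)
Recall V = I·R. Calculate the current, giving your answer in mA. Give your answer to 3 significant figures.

544 mA

Solving V = I·R for I: I = V/R.
V = 0.593 V; R = 1090 mΩ = 1.090 Ω.
I = 0.5440 A
0.5440 A × (1 mA / 0.001000 A) = 544.0 mA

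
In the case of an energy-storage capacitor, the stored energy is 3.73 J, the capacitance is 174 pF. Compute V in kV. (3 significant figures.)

Rearranging E = ½C·V² for V: V = √(2E/C).
E = 3.73 J; C = 174 pF = 1.740×10^-10 F.
V = 2.071×10^5 V
2.071×10^5 V × (1 kV / 1000 V) = 207.1 kV

207 kV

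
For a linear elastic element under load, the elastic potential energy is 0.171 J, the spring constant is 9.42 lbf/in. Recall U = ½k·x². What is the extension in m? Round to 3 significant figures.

0.0144 m

Rearranging U = ½k·x² for x: x = √(2U/k).
U = 0.171 J; k = 9.42 lbf/in = 1650 N/m.
x = 0.01440 m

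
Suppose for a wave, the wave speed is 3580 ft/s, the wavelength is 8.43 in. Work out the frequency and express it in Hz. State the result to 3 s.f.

Solving v = f·λ for f: f = v/λ.
v = 3580 ft/s = 1091 m/s; λ = 8.43 in = 0.2141 m.
f = 5096 Hz

5100 Hz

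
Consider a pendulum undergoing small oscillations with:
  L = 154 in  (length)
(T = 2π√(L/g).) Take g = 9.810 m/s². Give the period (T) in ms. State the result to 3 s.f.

3970 ms

Directly: T = 2π√(L/g).
L = 154 in = 3.912 m; g = 9.810 m/s².
T = 3.968 s
3.968 s × (1 ms / 0.001000 s) = 3968 ms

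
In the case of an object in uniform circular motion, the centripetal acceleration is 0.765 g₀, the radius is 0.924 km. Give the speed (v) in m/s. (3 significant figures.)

83.3 m/s

Rearranging: v = √(a·r).
a = 0.765 g₀ = 7.502 m/s²; r = 0.924 km = 924.0 m.
v = 83.26 m/s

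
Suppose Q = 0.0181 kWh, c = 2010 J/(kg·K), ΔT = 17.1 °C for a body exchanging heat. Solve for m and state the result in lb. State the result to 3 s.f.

4.18 lb

Rearranging: m = Q/(c·ΔT).
Q = 0.0181 kWh = 65160 J; c = 2010 J/(kg·K); ΔT = 17.1 °C = 17.10 K.
m = 1.896 kg
1.896 kg × (1 lb / 0.4536 kg) = 4.179 lb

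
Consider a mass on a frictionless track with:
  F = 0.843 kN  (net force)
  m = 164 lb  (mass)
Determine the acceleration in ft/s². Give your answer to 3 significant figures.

37.2 ft/s²

From Newton's second law: a = F/m.
F = 0.843 kN = 843.0 N; m = 164 lb = 74.39 kg.
a = 11.33 m/s²
11.33 m/s² × (1 ft/s² / 0.3048 m/s²) = 37.18 ft/s²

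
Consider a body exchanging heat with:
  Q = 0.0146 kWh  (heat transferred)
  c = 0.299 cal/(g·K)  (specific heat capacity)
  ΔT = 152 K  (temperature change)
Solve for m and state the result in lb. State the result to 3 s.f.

0.609 lb

Rearranging: m = Q/(c·ΔT).
Q = 0.0146 kWh = 52560 J; c = 0.299 cal/(g·K) = 1251 J/(kg·K); ΔT = 152 K.
m = 0.2764 kg
0.2764 kg × (1 lb / 0.4536 kg) = 0.6094 lb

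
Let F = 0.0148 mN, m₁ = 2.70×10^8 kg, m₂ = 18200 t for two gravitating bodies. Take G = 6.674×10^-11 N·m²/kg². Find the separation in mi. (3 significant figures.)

Rearranging: r = √(G·m₁m₂/F).
F = 0.0148 mN = 1.480×10^-5 N; m₁ = 2.70×10^8 kg; m₂ = 18200 t = 1.820×10^7 kg; G = 6.674×10^-11 N·m²/kg².
r = 1.489×10^5 m
1.489×10^5 m × (1 mi / 1609 m) = 92.50 mi

92.5 mi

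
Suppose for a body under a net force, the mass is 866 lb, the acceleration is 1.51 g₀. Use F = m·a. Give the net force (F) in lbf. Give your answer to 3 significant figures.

From Newton's second law: F = m·a.
m = 866 lb = 392.8 kg; a = 1.51 g₀ = 14.81 m/s².
F = 5817 N  (the unit combination reduces to kg·m/s² = N)
5817 N × (1 lbf / 4.448 N) = 1308 lbf

1310 lbf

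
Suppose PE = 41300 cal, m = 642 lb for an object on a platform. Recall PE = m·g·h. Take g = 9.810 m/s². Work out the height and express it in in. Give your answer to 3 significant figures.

2380 in

Solving PE = m·g·h for h: h = PE/(m·g).
PE = 41300 cal = 1.728×10^5 J; m = 642 lb = 291.2 kg; g = 9.810 m/s².
h = 60.49 m
60.49 m × (1 in / 0.02540 m) = 2381 in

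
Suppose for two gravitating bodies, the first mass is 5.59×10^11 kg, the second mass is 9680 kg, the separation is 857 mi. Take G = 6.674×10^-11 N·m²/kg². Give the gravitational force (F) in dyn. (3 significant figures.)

0.0190 dyn

From Newton's law of gravitation: F = Gm₁m₂/r².
m₁ = 5.59×10^11 kg; m₂ = 9680 kg; r = 857 mi = 1.379×10^6 m; G = 6.674×10^-11 N·m²/kg².
F = 1.899×10^-7 N  (the unit combination reduces to kg·m/s² = N)
1.899×10^-7 N × (1 dyn / 1.000×10^-5 N) = 0.01899 dyn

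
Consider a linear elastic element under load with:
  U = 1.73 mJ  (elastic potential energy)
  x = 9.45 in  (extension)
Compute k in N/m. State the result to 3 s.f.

Rearranging: k = 2U/x².
U = 1.73 mJ = 0.001730 J; x = 9.45 in = 0.2400 m.
k = 0.06005 N/m

0.0601 N/m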